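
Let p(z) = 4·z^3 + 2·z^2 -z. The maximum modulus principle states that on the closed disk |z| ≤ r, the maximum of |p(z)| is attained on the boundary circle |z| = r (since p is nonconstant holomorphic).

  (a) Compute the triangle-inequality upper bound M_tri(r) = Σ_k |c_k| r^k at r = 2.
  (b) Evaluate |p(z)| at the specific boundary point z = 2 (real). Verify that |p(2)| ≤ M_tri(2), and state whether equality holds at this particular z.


Coefficients: c_0 = 0, c_1 = -1, c_2 = 2, c_3 = 4. Radius r = 2.
Part (a). Triangle bound: M_tri(r) = Σ_k |c_k| r^k
  = |0|·2^0 + |-1|·2^1 + |2|·2^2 + |4|·2^3
  = 0 + 2 + 8 + 32 = 42.
This bounds M(r) := max_{|z|=r} |p(z)| from above; equality holds iff all terms c_k z^k can be made to align in phase at a single z on |z|=r.
Part (b). At z = 2 (real, on the circle |z| = r):
  p(2) = (0)·2^0 + (-1)·2^1 + (2)·2^2 + (4)·2^3 = 38.
  |p(2)| = 38.
Check: |p(2)| = 38 ≤ 42 = M_tri(2). ✓ Equality does not hold at z = 2 (the coefficients have mixed signs, so the terms do not all align in phase there).

M_tri(2) = 42; |p(2)| = 38; equality at z=2: no.


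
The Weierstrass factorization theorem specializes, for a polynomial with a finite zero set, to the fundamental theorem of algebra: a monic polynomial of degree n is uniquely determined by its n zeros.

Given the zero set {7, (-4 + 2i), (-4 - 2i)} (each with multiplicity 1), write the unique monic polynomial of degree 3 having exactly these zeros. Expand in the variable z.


The polynomial is p(z) = ∏_{α ∈ S} (z − α), where S = {7, (-4 + 2i), (-4 - 2i)}.
Expanding the product yields: p(z) = z^3 + z^2 -36·z -140.
Note conjugate pairs combine to real quadratics: (z − (-4+2i))(z − (-4−2i)) = z² + 8z + 20.
The resulting polynomial has degree 3 and real coefficients as required.

p(z) = z^3 + z^2 -36·z -140.


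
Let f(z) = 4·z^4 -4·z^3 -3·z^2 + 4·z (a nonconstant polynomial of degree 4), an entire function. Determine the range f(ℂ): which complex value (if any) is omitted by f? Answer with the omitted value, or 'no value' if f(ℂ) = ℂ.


Little Picard bounds the complement of f(ℂ) to at most one point.
For every w ∈ ℂ, the equation p(z) − w = 0 is a nonconstant polynomial in z and hence has at least one root by the fundamental theorem of algebra. So p is surjective onto ℂ, omitting no value.

Omitted value: no value.


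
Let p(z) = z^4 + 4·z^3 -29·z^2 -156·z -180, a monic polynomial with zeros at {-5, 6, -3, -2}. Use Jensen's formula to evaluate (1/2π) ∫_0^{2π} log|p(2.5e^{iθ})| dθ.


Zeros: -5, -3, -2, 6; r = 2.5.
Inside |z| < r: -2. Outside (|z| ≥ r): -5, -3, 6.
p(0) = -180, so log|p(0)| = log(180) = 5.1930.
Apply Jensen: I(r) = log|p(0)| + Σ_k log(r/|z_k|), summed over zeros inside |z| < r.
  log(r/|z_k|) for z_k = -2: log(2.5/2) = 0.2231
  Outside zeros (-5, -3, 6) contribute nothing to the Jensen sum.
Sum over inside zeros: 0.2231.
I(r) = log|p(0)| + (inside sum) = 5.1930 + 0.2231 = 5.4161.
Note: since some zeros are outside |z| ≤ r, the simplified n·log(r) form does NOT apply — only the inside zeros contribute.

I(r) ≈ 5.4161.


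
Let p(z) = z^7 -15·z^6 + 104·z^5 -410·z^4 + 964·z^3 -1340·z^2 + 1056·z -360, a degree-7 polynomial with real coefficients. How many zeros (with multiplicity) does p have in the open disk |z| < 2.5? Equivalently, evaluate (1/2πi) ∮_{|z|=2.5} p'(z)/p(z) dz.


The zeros of p are: (3 + 1i), (3 - 1i), (1 + 1i), (1 - 1i), 1, (3 + 3i), (3 - 3i).
Their magnitudes are: 3.162, 3.162, 1.414, 1.414, 1, 4.243, 4.243.
Zeros with |z| < R = 2.5: (1 + 1i), (1 - 1i), 1.
Count = 3.
By the argument principle, (1/2πi) ∮_{|z|=R} p'(z)/p(z) dz equals exactly this count.

Number of zeros inside |z| < 2.5: 3.


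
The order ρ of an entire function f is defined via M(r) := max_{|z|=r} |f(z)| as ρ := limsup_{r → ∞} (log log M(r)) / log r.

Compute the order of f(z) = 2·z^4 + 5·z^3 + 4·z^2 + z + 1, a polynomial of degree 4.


|f(z)| ≤ Σ|c_k|·r^k = O(r^4) as r → ∞. Polynomial growth is O(e^{r^ε}) for every ε > 0 (since r^4/e^{r^ε} → 0), so ρ ≤ ε for all ε > 0, i.e. ρ = 0. Every nonconstant polynomial has order 0.
Therefore ρ = 0.

Order ρ = 0.


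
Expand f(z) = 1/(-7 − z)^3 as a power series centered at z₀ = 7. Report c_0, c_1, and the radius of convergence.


Let w = z − z₀, so z = z₀ + w.
Then -7 − z = -7 − (z₀ + w) = (-7 − z₀) − w = -14 − w.
f(z) = 1/(-14 − w)^3 = (1/(-14)^3) · (1 − w/(-14))^{−3}.
By the binomial series (1−u)^{−3} = Σ_{n≥0} C(n+2, 2) u^n for |u|<1, with u = w/(-14):
  c_n = C(n+2, 2) / (-14)^(n+3).
  c_0 = 1/(-14)^3 = -1/2744.
  c_1 = 3/(-14)^4 = 3/38416.
The series is valid for |w/d| < 1, i.e. |z − z₀| < |d|.
Radius of convergence: R = |-7 − z₀| = |-14| = 14 (distance from z₀ to the singularity z = -7).

c_0 = -1/2744, c_1 = 3/38416; R = 14.


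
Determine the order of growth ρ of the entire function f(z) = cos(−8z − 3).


cos(w) is a linear combination of e^{iw} and e^{−iw} (or e^w, e^{−w} in the hyperbolic case), so |cos(w)| ≤ e^{|w|}. With w = −8z − 3, |w| ≤ 8|z| + 3 = 8r + 3 on |z| = r, giving M(r) ≤ e^{8r + 3}, so ρ ≤ 1. On a suitable ray (z = it for sin/cos; z = t for sinh/cosh, t real → ∞), |cos(−8z − 3)| grows like e^{8|t|}/2, so ρ ≥ 1. Hence ρ = 1.
Therefore ρ = 1.

Order ρ = 1.


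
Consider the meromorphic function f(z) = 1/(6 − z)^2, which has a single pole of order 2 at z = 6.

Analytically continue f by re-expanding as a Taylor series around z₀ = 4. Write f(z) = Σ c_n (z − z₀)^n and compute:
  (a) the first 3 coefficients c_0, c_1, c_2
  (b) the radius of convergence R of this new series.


Let w = z − z₀, so z = z₀ + w.
Then 6 − z = 6 − (z₀ + w) = (6 − z₀) − w = 2 − w.
f(z) = 1/(2 − w)^2 = (1/(2)^2) · (1 − w/(2))^{−2}.
By the binomial series (1−u)^{−2} = Σ_{n≥0} C(n+1, 1) u^n for |u|<1, with u = w/(2):
  c_n = C(n+1, 1) / (2)^(n+2).
  c_0 = 1/(2)^2 = 1/4.
  c_1 = 2/(2)^3 = 1/4.
  c_2 = 3/(2)^4 = 3/16.
The series is valid for |w/d| < 1, i.e. |z − z₀| < |d|.
Radius of convergence: R = |6 − z₀| = |2| = 2 (distance from z₀ to the singularity z = 6).

c_0 = 1/4, c_1 = 1/4, c_2 = 3/16; R = 2.


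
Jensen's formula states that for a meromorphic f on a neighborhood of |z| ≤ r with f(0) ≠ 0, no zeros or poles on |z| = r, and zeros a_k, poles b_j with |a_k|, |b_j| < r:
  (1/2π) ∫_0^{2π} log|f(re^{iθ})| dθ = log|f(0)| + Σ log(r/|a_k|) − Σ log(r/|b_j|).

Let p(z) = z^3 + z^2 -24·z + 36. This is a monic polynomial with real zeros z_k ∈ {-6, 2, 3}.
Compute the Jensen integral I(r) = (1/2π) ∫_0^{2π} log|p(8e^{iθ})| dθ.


Zeros: -6, 2, 3; r = 8.
Inside |z| < r: -6, 2, 3. Outside (|z| ≥ r): ∅.
p(0) = 36, so log|p(0)| = log(36) = 3.5835.
Apply Jensen: I(r) = log|p(0)| + Σ_k log(r/|z_k|), summed over zeros inside |z| < r.
  log(r/|z_k|) for z_k = -6: log(8/6) = 0.2877
  log(r/|z_k|) for z_k = 2: log(8/2) = 1.3863
  log(r/|z_k|) for z_k = 3: log(8/3) = 0.9808
Sum over inside zeros: 2.6548.
I(r) = log|p(0)| + (inside sum) = 3.5835 + 2.6548 = 6.2383.
Closed form (all zeros inside, monic): I(r) = n·log(r) = 3·log(8) = 6.2383. ✓

I(r) ≈ 6.2383.


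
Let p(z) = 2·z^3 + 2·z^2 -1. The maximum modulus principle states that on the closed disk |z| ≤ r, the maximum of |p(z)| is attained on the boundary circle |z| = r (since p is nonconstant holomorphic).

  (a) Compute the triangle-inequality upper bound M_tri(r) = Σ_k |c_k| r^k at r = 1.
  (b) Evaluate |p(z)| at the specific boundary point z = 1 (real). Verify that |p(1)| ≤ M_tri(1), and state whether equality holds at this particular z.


Coefficients: c_0 = -1, c_1 = 0, c_2 = 2, c_3 = 2. Radius r = 1.
Part (a). Triangle bound: M_tri(r) = Σ_k |c_k| r^k
  = |-1|·1^0 + |0|·1^1 + |2|·1^2 + |2|·1^3
  = 1 + 0 + 2 + 2 = 5.
This bounds M(r) := max_{|z|=r} |p(z)| from above; equality holds iff all terms c_k z^k can be made to align in phase at a single z on |z|=r.
Part (b). At z = 1 (real, on the circle |z| = r):
  p(1) = (-1)·1^0 + (0)·1^1 + (2)·1^2 + (2)·1^3 = 3.
  |p(1)| = 3.
Check: |p(1)| = 3 ≤ 5 = M_tri(1). ✓ Equality does not hold at z = 1 (the coefficients have mixed signs, so the terms do not all align in phase there).

M_tri(1) = 5; |p(1)| = 3; equality at z=1: no.


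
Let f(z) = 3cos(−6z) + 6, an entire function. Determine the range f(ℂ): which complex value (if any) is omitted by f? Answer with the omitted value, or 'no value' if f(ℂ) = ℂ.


Little Picard bounds the complement of f(ℂ) to at most one point.
cos is entire and surjective onto ℂ: for every w ∈ ℂ, cos(ζ) = w has a solution ζ ∈ ℂ (e.g., via the complex inverse arccos). With ζ = −6z this gives z = ζ/(-6). Then 3·cos(−6z) takes every value in 3·ℂ = ℂ, and adding 6 is a bijection of ℂ. So f is surjective and omits no value. (Note: only on the real line is cos bounded by [−1, 1].)

Omitted value: no value.


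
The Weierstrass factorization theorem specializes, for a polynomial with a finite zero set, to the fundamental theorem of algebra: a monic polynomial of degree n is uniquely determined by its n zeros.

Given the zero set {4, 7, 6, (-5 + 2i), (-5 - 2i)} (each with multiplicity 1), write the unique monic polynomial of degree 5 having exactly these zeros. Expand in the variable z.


The polynomial is p(z) = ∏_{α ∈ S} (z − α), where S = {4, 7, 6, (-5 + 2i), (-5 - 2i)}.
Expanding the product yields: p(z) = z^5 -7·z^4 -47·z^3 + 279·z^2 + 1046·z -4872.
Note conjugate pairs combine to real quadratics: (z − (-5+2i))(z − (-5−2i)) = z² + 10z + 29.
The resulting polynomial has degree 5 and real coefficients as required.

p(z) = z^5 -7·z^4 -47·z^3 + 279·z^2 + 1046·z -4872.


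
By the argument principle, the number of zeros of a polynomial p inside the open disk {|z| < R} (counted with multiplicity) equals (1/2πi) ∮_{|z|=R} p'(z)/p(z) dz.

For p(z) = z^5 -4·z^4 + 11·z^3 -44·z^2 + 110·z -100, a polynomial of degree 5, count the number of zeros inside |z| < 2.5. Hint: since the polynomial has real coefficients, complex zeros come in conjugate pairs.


The zeros of p are: (-1 + 3i), (-1 - 3i), 2, (2 + 1i), (2 - 1i).
Their magnitudes are: 3.162, 3.162, 2, 2.236, 2.236.
Zeros with |z| < R = 2.5: 2, (2 + 1i), (2 - 1i).
Count = 3.
By the argument principle, (1/2πi) ∮_{|z|=R} p'(z)/p(z) dz equals exactly this count.

Number of zeros inside |z| < 2.5: 3.


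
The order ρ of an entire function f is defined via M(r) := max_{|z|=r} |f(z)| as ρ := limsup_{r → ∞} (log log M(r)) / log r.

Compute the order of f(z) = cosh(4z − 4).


cosh(w) is a linear combination of e^{iw} and e^{−iw} (or e^w, e^{−w} in the hyperbolic case), so |cosh(w)| ≤ e^{|w|}. With w = 4z − 4, |w| ≤ 4|z| + 4 = 4r + 4 on |z| = r, giving M(r) ≤ e^{4r + 4}, so ρ ≤ 1. On a suitable ray (z = it for sin/cos; z = t for sinh/cosh, t real → ∞), |cosh(4z − 4)| grows like e^{4|t|}/2, so ρ ≥ 1. Hence ρ = 1.
Therefore ρ = 1.

Order ρ = 1.


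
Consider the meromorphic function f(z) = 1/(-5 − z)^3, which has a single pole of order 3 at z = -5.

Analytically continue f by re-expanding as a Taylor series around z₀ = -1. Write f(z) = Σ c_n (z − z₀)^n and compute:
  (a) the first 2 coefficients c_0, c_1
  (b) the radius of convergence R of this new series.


Let w = z − z₀, so z = z₀ + w.
Then -5 − z = -5 − (z₀ + w) = (-5 − z₀) − w = -4 − w.
f(z) = 1/(-4 − w)^3 = (1/(-4)^3) · (1 − w/(-4))^{−3}.
By the binomial series (1−u)^{−3} = Σ_{n≥0} C(n+2, 2) u^n for |u|<1, with u = w/(-4):
  c_n = C(n+2, 2) / (-4)^(n+3).
  c_0 = 1/(-4)^3 = -1/64.
  c_1 = 3/(-4)^4 = 3/256.
The series is valid for |w/d| < 1, i.e. |z − z₀| < |d|.
Radius of convergence: R = |-5 − z₀| = |-4| = 4 (distance from z₀ to the singularity z = -5).

c_0 = -1/64, c_1 = 3/256; R = 4.


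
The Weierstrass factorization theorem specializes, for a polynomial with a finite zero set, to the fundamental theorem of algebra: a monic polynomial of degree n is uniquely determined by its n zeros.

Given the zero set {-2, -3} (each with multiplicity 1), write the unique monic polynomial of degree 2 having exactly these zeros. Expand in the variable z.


The polynomial is p(z) = ∏_{α ∈ S} (z − α), where S = {-2, -3}.
Expanding the product yields: p(z) = z^2 + 5·z + 6.
The resulting polynomial has degree 2 and real coefficients as required.

p(z) = z^2 + 5·z + 6.


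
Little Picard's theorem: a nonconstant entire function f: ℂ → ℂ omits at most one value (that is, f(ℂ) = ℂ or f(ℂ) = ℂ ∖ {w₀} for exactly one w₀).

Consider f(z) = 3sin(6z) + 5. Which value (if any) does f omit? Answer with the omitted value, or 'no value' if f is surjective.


Little Picard bounds the complement of f(ℂ) to at most one point.
sin is entire and surjective onto ℂ: for every w ∈ ℂ, sin(ζ) = w has a solution ζ ∈ ℂ (e.g., via the complex inverse arcsin). With ζ = 6z this gives z = ζ/(6). Then 3·sin(6z) takes every value in 3·ℂ = ℂ, and adding 5 is a bijection of ℂ. So f is surjective and omits no value. (Note: only on the real line is sin bounded by [−1, 1].)

Omitted value: no value.


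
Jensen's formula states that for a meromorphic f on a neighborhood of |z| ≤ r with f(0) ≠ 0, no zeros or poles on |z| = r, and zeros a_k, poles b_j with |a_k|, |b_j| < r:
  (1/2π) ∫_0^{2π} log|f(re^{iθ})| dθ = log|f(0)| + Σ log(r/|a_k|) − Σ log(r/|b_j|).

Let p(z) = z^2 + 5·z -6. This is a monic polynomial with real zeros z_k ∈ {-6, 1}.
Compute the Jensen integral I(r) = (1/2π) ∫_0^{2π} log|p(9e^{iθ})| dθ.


Zeros: -6, 1; r = 9.
Inside |z| < r: -6, 1. Outside (|z| ≥ r): ∅.
p(0) = -6, so log|p(0)| = log(6) = 1.7918.
Apply Jensen: I(r) = log|p(0)| + Σ_k log(r/|z_k|), summed over zeros inside |z| < r.
  log(r/|z_k|) for z_k = -6: log(9/6) = 0.4055
  log(r/|z_k|) for z_k = 1: log(9/1) = 2.1972
Sum over inside zeros: 2.6027.
I(r) = log|p(0)| + (inside sum) = 1.7918 + 2.6027 = 4.3944.
Closed form (all zeros inside, monic): I(r) = n·log(r) = 2·log(9) = 4.3944. ✓

I(r) ≈ 4.3944.


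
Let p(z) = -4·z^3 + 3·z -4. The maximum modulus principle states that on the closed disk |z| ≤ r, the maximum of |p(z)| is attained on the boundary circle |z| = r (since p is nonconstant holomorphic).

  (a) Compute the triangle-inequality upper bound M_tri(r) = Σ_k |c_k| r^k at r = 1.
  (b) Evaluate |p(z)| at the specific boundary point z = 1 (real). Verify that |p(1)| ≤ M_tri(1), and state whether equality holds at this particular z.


Coefficients: c_0 = -4, c_1 = 3, c_2 = 0, c_3 = -4. Radius r = 1.
Part (a). Triangle bound: M_tri(r) = Σ_k |c_k| r^k
  = |-4|·1^0 + |3|·1^1 + |0|·1^2 + |-4|·1^3
  = 4 + 3 + 0 + 4 = 11.
This bounds M(r) := max_{|z|=r} |p(z)| from above; equality holds iff all terms c_k z^k can be made to align in phase at a single z on |z|=r.
Part (b). At z = 1 (real, on the circle |z| = r):
  p(1) = (-4)·1^0 + (3)·1^1 + (0)·1^2 + (-4)·1^3 = -5.
  |p(1)| = 5.
Check: |p(1)| = 5 ≤ 11 = M_tri(1). ✓ Equality does not hold at z = 1 (the coefficients have mixed signs, so the terms do not all align in phase there).

M_tri(1) = 11; |p(1)| = 5; equality at z=1: no.


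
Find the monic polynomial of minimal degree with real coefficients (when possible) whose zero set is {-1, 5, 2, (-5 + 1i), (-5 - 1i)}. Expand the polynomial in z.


The polynomial is p(z) = ∏_{α ∈ S} (z − α), where S = {-1, 5, 2, (-5 + 1i), (-5 - 1i)}.
Expanding the product yields: p(z) = z^5 + 4·z^4 -31·z^3 -116·z^2 + 178·z + 260.
Note conjugate pairs combine to real quadratics: (z − (-5+1i))(z − (-5−1i)) = z² + 10z + 26.
The resulting polynomial has degree 5 and real coefficients as required.

p(z) = z^5 + 4·z^4 -31·z^3 -116·z^2 + 178·z + 260.


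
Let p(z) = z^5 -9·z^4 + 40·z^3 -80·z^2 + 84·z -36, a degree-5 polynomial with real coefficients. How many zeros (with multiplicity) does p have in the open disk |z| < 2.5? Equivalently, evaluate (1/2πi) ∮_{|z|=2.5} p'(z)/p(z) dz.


The zeros of p are: (3 + 3i), (3 - 3i), 1, (1 + 1i), (1 - 1i).
Their magnitudes are: 4.243, 4.243, 1, 1.414, 1.414.
Zeros with |z| < R = 2.5: 1, (1 + 1i), (1 - 1i).
Count = 3.
By the argument principle, (1/2πi) ∮_{|z|=R} p'(z)/p(z) dz equals exactly this count.

Number of zeros inside |z| < 2.5: 3.


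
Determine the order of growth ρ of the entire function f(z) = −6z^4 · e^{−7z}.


M(r) = max_{|z|=r} |-6|·|z|^4·|e^{−7z}| = 6·r^4 · e^{7r^1} (the factors attain their maxima compatibly on |z|=r). Then log M(r) = log 6 + 4·log r + 7r^1, dominated by the last term, so log log M(r) ~ 1·log r. The polynomial factor -6z^4 contributes only a log r term and does not affect the order. ρ = 1.
Therefore ρ = 1.

Order ρ = 1.


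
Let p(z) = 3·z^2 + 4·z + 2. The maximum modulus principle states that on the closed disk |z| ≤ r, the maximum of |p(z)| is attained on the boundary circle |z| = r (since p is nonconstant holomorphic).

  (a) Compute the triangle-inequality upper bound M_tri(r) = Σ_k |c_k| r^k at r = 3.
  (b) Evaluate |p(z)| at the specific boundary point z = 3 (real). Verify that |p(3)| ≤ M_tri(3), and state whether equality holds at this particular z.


Coefficients: c_0 = 2, c_1 = 4, c_2 = 3. Radius r = 3.
Part (a). Triangle bound: M_tri(r) = Σ_k |c_k| r^k
  = |2|·3^0 + |4|·3^1 + |3|·3^2
  = 2 + 12 + 27 = 41.
This bounds M(r) := max_{|z|=r} |p(z)| from above; equality holds iff all terms c_k z^k can be made to align in phase at a single z on |z|=r.
Part (b). At z = 3 (real, on the circle |z| = r):
  p(3) = (2)·3^0 + (4)·3^1 + (3)·3^2 = 41.
  |p(3)| = 41.
Since all nonzero coefficients share the same sign, |p(3)| = 41 = M_tri(3); the triangle bound is attained at z = 3, so in fact M(r) = 41.

M_tri(3) = 41; |p(3)| = 41; equality at z=3: yes.


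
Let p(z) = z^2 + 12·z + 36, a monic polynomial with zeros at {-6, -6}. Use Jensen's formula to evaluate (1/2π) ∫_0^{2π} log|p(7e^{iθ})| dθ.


Zeros: -6, -6; r = 7.
Inside |z| < r: -6, -6. Outside (|z| ≥ r): ∅.
p(0) = 36, so log|p(0)| = log(36) = 3.5835.
Apply Jensen: I(r) = log|p(0)| + Σ_k log(r/|z_k|), summed over zeros inside |z| < r.
  log(r/|z_k|) for z_k = -6: log(7/6) = 0.1542
  log(r/|z_k|) for z_k = -6: log(7/6) = 0.1542
Sum over inside zeros: 0.3083.
I(r) = log|p(0)| + (inside sum) = 3.5835 + 0.3083 = 3.8918.
Closed form (all zeros inside, monic): I(r) = n·log(r) = 2·log(7) = 3.8918. ✓

I(r) ≈ 3.8918.


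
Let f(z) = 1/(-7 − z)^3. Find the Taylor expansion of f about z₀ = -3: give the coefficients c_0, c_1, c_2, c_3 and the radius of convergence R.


Let w = z − z₀, so z = z₀ + w.
Then -7 − z = -7 − (z₀ + w) = (-7 − z₀) − w = -4 − w.
f(z) = 1/(-4 − w)^3 = (1/(-4)^3) · (1 − w/(-4))^{−3}.
By the binomial series (1−u)^{−3} = Σ_{n≥0} C(n+2, 2) u^n for |u|<1, with u = w/(-4):
  c_n = C(n+2, 2) / (-4)^(n+3).
  c_0 = 1/(-4)^3 = -1/64.
  c_1 = 3/(-4)^4 = 3/256.
  c_2 = 6/(-4)^5 = -3/512.
  c_3 = 10/(-4)^6 = 5/2048.
The series is valid for |w/d| < 1, i.e. |z − z₀| < |d|.
Radius of convergence: R = |-7 − z₀| = |-4| = 4 (distance from z₀ to the singularity z = -7).

c_0 = -1/64, c_1 = 3/256, c_2 = -3/512, c_3 = 5/2048; R = 4.


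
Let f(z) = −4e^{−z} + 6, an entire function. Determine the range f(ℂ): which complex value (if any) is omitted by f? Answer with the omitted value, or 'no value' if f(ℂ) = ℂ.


Little Picard bounds the complement of f(ℂ) to at most one point.
e^{−z} is never zero on ℂ, so -4·e^{−z} takes every value in ℂ ∖ {0}. Adding 6 shifts the range to ℂ ∖ {6}. Thus f omits exactly the value 6.

Omitted value: 6.


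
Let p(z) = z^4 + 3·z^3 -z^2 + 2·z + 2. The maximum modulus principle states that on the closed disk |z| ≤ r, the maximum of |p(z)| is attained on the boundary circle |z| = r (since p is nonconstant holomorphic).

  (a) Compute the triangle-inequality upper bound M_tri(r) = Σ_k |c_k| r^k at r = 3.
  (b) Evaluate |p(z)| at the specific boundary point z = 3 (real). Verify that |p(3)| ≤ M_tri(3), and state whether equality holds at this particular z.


Coefficients: c_0 = 2, c_1 = 2, c_2 = -1, c_3 = 3, c_4 = 1. Radius r = 3.
Part (a). Triangle bound: M_tri(r) = Σ_k |c_k| r^k
  = |2|·3^0 + |2|·3^1 + |-1|·3^2 + |3|·3^3 + |1|·3^4
  = 2 + 6 + 9 + 81 + 81 = 179.
This bounds M(r) := max_{|z|=r} |p(z)| from above; equality holds iff all terms c_k z^k can be made to align in phase at a single z on |z|=r.
Part (b). At z = 3 (real, on the circle |z| = r):
  p(3) = (2)·3^0 + (2)·3^1 + (-1)·3^2 + (3)·3^3 + (1)·3^4 = 161.
  |p(3)| = 161.
Check: |p(3)| = 161 ≤ 179 = M_tri(3). ✓ Equality does not hold at z = 3 (the coefficients have mixed signs, so the terms do not all align in phase there).

M_tri(3) = 179; |p(3)| = 161; equality at z=3: no.


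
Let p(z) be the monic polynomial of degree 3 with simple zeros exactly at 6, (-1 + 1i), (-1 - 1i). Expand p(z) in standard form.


The polynomial is p(z) = ∏_{α ∈ S} (z − α), where S = {6, (-1 + 1i), (-1 - 1i)}.
Expanding the product yields: p(z) = z^3 -4·z^2 -10·z -12.
Note conjugate pairs combine to real quadratics: (z − (-1+1i))(z − (-1−1i)) = z² + 2z + 2.
The resulting polynomial has degree 3 and real coefficients as required.

p(z) = z^3 -4·z^2 -10·z -12.


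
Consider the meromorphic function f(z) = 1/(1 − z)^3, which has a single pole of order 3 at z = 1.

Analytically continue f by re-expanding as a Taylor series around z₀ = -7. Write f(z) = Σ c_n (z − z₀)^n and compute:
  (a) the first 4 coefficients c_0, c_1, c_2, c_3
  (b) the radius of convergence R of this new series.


Let w = z − z₀, so z = z₀ + w.
Then 1 − z = 1 − (z₀ + w) = (1 − z₀) − w = 8 − w.
f(z) = 1/(8 − w)^3 = (1/(8)^3) · (1 − w/(8))^{−3}.
By the binomial series (1−u)^{−3} = Σ_{n≥0} C(n+2, 2) u^n for |u|<1, with u = w/(8):
  c_n = C(n+2, 2) / (8)^(n+3).
  c_0 = 1/(8)^3 = 1/512.
  c_1 = 3/(8)^4 = 3/4096.
  c_2 = 6/(8)^5 = 3/16384.
  c_3 = 10/(8)^6 = 5/131072.
The series is valid for |w/d| < 1, i.e. |z − z₀| < |d|.
Radius of convergence: R = |1 − z₀| = |8| = 8 (distance from z₀ to the singularity z = 1).

c_0 = 1/512, c_1 = 3/4096, c_2 = 3/16384, c_3 = 5/131072; R = 8.


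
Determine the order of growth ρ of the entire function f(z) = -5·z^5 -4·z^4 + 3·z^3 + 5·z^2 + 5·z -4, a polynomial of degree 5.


|f(z)| ≤ Σ|c_k|·r^k = O(r^5) as r → ∞. Polynomial growth is O(e^{r^ε}) for every ε > 0 (since r^5/e^{r^ε} → 0), so ρ ≤ ε for all ε > 0, i.e. ρ = 0. Every nonconstant polynomial has order 0.
Therefore ρ = 0.

Order ρ = 0.


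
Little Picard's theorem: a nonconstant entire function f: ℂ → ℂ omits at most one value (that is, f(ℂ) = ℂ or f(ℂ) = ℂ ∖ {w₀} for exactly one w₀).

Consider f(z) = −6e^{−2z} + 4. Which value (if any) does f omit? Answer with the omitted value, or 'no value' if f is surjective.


Little Picard bounds the complement of f(ℂ) to at most one point.
e^{−2z} is never zero on ℂ, so -6·e^{−2z} takes every value in ℂ ∖ {0}. Adding 4 shifts the range to ℂ ∖ {4}. Thus f omits exactly the value 4.

Omitted value: 4.


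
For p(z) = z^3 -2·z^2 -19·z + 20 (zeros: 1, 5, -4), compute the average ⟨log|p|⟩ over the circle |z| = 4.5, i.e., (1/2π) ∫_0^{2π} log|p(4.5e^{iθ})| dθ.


Zeros: -4, 1, 5; r = 4.5.
Inside |z| < r: -4, 1. Outside (|z| ≥ r): 5.
p(0) = 20, so log|p(0)| = log(20) = 2.9957.
Apply Jensen: I(r) = log|p(0)| + Σ_k log(r/|z_k|), summed over zeros inside |z| < r.
  log(r/|z_k|) for z_k = 1: log(4.5/1) = 1.5041
  log(r/|z_k|) for z_k = -4: log(4.5/4) = 0.1178
  Outside zeros (5) contribute nothing to the Jensen sum.
Sum over inside zeros: 1.6219.
I(r) = log|p(0)| + (inside sum) = 2.9957 + 1.6219 = 4.6176.
Note: since some zeros are outside |z| ≤ r, the simplified n·log(r) form does NOT apply — only the inside zeros contribute.

I(r) ≈ 4.6176.


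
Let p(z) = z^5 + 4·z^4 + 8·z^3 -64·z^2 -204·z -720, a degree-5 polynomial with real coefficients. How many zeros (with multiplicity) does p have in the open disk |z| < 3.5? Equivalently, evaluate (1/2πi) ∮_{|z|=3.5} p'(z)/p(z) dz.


The zeros of p are: 4, (-3 + 3i), (-3 - 3i), (-1 + 3i), (-1 - 3i).
Their magnitudes are: 4, 4.243, 4.243, 3.162, 3.162.
Zeros with |z| < R = 3.5: (-1 + 3i), (-1 - 3i).
Count = 2.
By the argument principle, (1/2πi) ∮_{|z|=R} p'(z)/p(z) dz equals exactly this count.

Number of zeros inside |z| < 3.5: 2.


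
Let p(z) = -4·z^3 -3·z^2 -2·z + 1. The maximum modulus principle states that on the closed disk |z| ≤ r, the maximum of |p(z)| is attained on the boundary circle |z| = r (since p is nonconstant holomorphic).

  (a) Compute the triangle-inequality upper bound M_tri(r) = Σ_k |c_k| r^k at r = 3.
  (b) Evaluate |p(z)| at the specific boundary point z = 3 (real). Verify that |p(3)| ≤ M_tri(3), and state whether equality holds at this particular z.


Coefficients: c_0 = 1, c_1 = -2, c_2 = -3, c_3 = -4. Radius r = 3.
Part (a). Triangle bound: M_tri(r) = Σ_k |c_k| r^k
  = |1|·3^0 + |-2|·3^1 + |-3|·3^2 + |-4|·3^3
  = 1 + 6 + 27 + 108 = 142.
This bounds M(r) := max_{|z|=r} |p(z)| from above; equality holds iff all terms c_k z^k can be made to align in phase at a single z on |z|=r.
Part (b). At z = 3 (real, on the circle |z| = r):
  p(3) = (1)·3^0 + (-2)·3^1 + (-3)·3^2 + (-4)·3^3 = -140.
  |p(3)| = 140.
Check: |p(3)| = 140 ≤ 142 = M_tri(3). ✓ Equality does not hold at z = 3 (the coefficients have mixed signs, so the terms do not all align in phase there).

M_tri(3) = 142; |p(3)| = 140; equality at z=3: no.


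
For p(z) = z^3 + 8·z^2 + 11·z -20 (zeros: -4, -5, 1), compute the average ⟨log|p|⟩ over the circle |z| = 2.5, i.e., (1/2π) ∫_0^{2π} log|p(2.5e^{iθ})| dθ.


Zeros: -5, -4, 1; r = 2.5.
Inside |z| < r: 1. Outside (|z| ≥ r): -5, -4.
p(0) = -20, so log|p(0)| = log(20) = 2.9957.
Apply Jensen: I(r) = log|p(0)| + Σ_k log(r/|z_k|), summed over zeros inside |z| < r.
  log(r/|z_k|) for z_k = 1: log(2.5/1) = 0.9163
  Outside zeros (-5, -4) contribute nothing to the Jensen sum.
Sum over inside zeros: 0.9163.
I(r) = log|p(0)| + (inside sum) = 2.9957 + 0.9163 = 3.9120.
Note: since some zeros are outside |z| ≤ r, the simplified n·log(r) form does NOT apply — only the inside zeros contribute.

I(r) ≈ 3.9120.


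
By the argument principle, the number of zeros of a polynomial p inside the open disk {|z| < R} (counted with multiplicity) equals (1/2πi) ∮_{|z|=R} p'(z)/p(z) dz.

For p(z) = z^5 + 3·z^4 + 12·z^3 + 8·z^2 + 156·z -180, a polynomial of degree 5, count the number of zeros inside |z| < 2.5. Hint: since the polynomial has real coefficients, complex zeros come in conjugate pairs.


The zeros of p are: (1 + 3i), (1 - 3i), 1, (-3 + 3i), (-3 - 3i).
Their magnitudes are: 3.162, 3.162, 1, 4.243, 4.243.
Zeros with |z| < R = 2.5: 1.
Count = 1.
By the argument principle, (1/2πi) ∮_{|z|=R} p'(z)/p(z) dz equals exactly this count.

Number of zeros inside |z| < 2.5: 1.


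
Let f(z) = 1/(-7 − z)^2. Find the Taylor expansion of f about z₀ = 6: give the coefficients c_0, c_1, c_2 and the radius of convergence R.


Let w = z − z₀, so z = z₀ + w.
Then -7 − z = -7 − (z₀ + w) = (-7 − z₀) − w = -13 − w.
f(z) = 1/(-13 − w)^2 = (1/(-13)^2) · (1 − w/(-13))^{−2}.
By the binomial series (1−u)^{−2} = Σ_{n≥0} C(n+1, 1) u^n for |u|<1, with u = w/(-13):
  c_n = C(n+1, 1) / (-13)^(n+2).
  c_0 = 1/(-13)^2 = 1/169.
  c_1 = 2/(-13)^3 = -2/2197.
  c_2 = 3/(-13)^4 = 3/28561.
The series is valid for |w/d| < 1, i.e. |z − z₀| < |d|.
Radius of convergence: R = |-7 − z₀| = |-13| = 13 (distance from z₀ to the singularity z = -7).

c_0 = 1/169, c_1 = -2/2197, c_2 = 3/28561; R = 13.


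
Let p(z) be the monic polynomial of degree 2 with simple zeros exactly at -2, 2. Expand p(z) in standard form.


The polynomial is p(z) = ∏_{α ∈ S} (z − α), where S = {-2, 2}.
Expanding the product yields: p(z) = z^2 -4.
The resulting polynomial has degree 2 and real coefficients as required.

p(z) = z^2 -4.


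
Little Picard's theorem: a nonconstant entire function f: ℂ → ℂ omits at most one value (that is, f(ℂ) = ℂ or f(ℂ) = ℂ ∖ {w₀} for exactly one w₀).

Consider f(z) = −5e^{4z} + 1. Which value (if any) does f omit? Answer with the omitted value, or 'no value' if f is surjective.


Little Picard bounds the complement of f(ℂ) to at most one point.
e^{4z} is never zero on ℂ, so -5·e^{4z} takes every value in ℂ ∖ {0}. Adding 1 shifts the range to ℂ ∖ {1}. Thus f omits exactly the value 1.

Omitted value: 1.


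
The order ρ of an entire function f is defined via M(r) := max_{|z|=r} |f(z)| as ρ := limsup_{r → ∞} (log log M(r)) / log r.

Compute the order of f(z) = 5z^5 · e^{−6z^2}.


M(r) = max_{|z|=r} |5|·|z|^5·|e^{−6z^2}| = 5·r^5 · e^{6r^2} (the factors attain their maxima compatibly on |z|=r). Then log M(r) = log 5 + 5·log r + 6r^2, dominated by the last term, so log log M(r) ~ 2·log r. The polynomial factor 5z^5 contributes only a log r term and does not affect the order. ρ = 2.
Therefore ρ = 2.

Order ρ = 2.


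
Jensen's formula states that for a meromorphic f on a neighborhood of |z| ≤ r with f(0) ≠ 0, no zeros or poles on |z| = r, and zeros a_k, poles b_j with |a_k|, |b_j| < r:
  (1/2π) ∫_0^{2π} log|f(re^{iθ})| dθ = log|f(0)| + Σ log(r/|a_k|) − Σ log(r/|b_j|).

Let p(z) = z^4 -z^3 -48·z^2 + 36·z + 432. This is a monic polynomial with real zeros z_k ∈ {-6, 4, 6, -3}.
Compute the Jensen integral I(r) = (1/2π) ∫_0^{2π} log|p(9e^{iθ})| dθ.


Zeros: -6, -3, 4, 6; r = 9.
Inside |z| < r: -6, -3, 4, 6. Outside (|z| ≥ r): ∅.
p(0) = 432, so log|p(0)| = log(432) = 6.0684.
Apply Jensen: I(r) = log|p(0)| + Σ_k log(r/|z_k|), summed over zeros inside |z| < r.
  log(r/|z_k|) for z_k = -6: log(9/6) = 0.4055
  log(r/|z_k|) for z_k = 4: log(9/4) = 0.8109
  log(r/|z_k|) for z_k = 6: log(9/6) = 0.4055
  log(r/|z_k|) for z_k = -3: log(9/3) = 1.0986
Sum over inside zeros: 2.7205.
I(r) = log|p(0)| + (inside sum) = 6.0684 + 2.7205 = 8.7889.
Closed form (all zeros inside, monic): I(r) = n·log(r) = 4·log(9) = 8.7889. ✓

I(r) ≈ 8.7889.


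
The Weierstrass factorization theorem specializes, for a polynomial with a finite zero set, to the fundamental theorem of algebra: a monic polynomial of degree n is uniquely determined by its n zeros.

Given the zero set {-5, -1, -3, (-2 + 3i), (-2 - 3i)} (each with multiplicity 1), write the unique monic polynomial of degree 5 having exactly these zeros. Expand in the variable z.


The polynomial is p(z) = ∏_{α ∈ S} (z − α), where S = {-5, -1, -3, (-2 + 3i), (-2 - 3i)}.
Expanding the product yields: p(z) = z^5 + 13·z^4 + 72·z^3 + 224·z^2 + 359·z + 195.
Note conjugate pairs combine to real quadratics: (z − (-2+3i))(z − (-2−3i)) = z² + 4z + 13.
The resulting polynomial has degree 5 and real coefficients as required.

p(z) = z^5 + 13·z^4 + 72·z^3 + 224·z^2 + 359·z + 195.


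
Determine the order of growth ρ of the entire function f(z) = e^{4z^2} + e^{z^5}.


Each summand is entire of order 2 and 5 respectively (as in the single-exponential case). The order of a sum is at most the max of the orders, so ρ ≤ 5. For the lower bound: on |z|=r choose arg z so that 1z^5 is real positive; then |e^{1z^5}| = e^{1r^5} while |e^{4z^2}| ≤ e^{4r^2} = o(e^{1r^5}). So |f| ≥ e^{1r^5}(1 − o(1)) and ρ ≥ 5. Hence ρ = max(2, 5) = 5.
Therefore ρ = 5.

Order ρ = 5.


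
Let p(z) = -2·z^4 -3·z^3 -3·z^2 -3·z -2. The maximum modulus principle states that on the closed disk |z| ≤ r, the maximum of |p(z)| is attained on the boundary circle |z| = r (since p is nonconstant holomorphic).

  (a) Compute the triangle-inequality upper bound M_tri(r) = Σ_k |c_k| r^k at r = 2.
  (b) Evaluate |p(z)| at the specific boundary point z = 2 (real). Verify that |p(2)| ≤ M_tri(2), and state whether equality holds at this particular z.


Coefficients: c_0 = -2, c_1 = -3, c_2 = -3, c_3 = -3, c_4 = -2. Radius r = 2.
Part (a). Triangle bound: M_tri(r) = Σ_k |c_k| r^k
  = |-2|·2^0 + |-3|·2^1 + |-3|·2^2 + |-3|·2^3 + |-2|·2^4
  = 2 + 6 + 12 + 24 + 32 = 76.
This bounds M(r) := max_{|z|=r} |p(z)| from above; equality holds iff all terms c_k z^k can be made to align in phase at a single z on |z|=r.
Part (b). At z = 2 (real, on the circle |z| = r):
  p(2) = (-2)·2^0 + (-3)·2^1 + (-3)·2^2 + (-3)·2^3 + (-2)·2^4 = -76.
  |p(2)| = 76.
Since all nonzero coefficients share the same sign, |p(2)| = 76 = M_tri(2); the triangle bound is attained at z = 2, so in fact M(r) = 76.

M_tri(2) = 76; |p(2)| = 76; equality at z=2: yes.


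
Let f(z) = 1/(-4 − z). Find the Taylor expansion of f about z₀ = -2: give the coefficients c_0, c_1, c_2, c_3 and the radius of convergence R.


Let w = z − z₀, so z = z₀ + w.
Then -4 − z = -4 − (z₀ + w) = (-4 − z₀) − w = -2 − w.
f(z) = 1/(-2 − w) = (1/(-2)) · 1/(1 − w/(-2)) = Σ_{n≥0} w^n / (-2)^(n+1).
So c_n = 1/(-2)^(n+1):
  c_0 = 1/(-2)^1 = -1/2.
  c_1 = 1/(-2)^2 = 1/4.
  c_2 = 1/(-2)^3 = -1/8.
  c_3 = 1/(-2)^4 = 1/16.
The series is valid for |w/d| < 1, i.e. |z − z₀| < |d|.
Radius of convergence: R = |-4 − z₀| = |-2| = 2 (distance from z₀ to the singularity z = -4).

c_0 = -1/2, c_1 = 1/4, c_2 = -1/8, c_3 = 1/16; R = 2.


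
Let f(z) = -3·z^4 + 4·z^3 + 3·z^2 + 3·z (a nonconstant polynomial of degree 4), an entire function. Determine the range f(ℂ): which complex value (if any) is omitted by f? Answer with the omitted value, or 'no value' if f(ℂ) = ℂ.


Little Picard bounds the complement of f(ℂ) to at most one point.
For every w ∈ ℂ, the equation p(z) − w = 0 is a nonconstant polynomial in z and hence has at least one root by the fundamental theorem of algebra. So p is surjective onto ℂ, omitting no value.

Omitted value: no value.


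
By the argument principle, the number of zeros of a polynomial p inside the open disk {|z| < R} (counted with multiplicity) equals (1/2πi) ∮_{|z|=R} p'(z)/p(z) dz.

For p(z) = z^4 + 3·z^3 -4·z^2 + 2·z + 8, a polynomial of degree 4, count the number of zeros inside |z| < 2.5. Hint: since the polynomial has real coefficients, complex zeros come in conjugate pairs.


The zeros of p are: -4, -1, (1 + 1i), (1 - 1i).
Their magnitudes are: 4, 1, 1.414, 1.414.
Zeros with |z| < R = 2.5: -1, (1 + 1i), (1 - 1i).
Count = 3.
By the argument principle, (1/2πi) ∮_{|z|=R} p'(z)/p(z) dz equals exactly this count.

Number of zeros inside |z| < 2.5: 3.


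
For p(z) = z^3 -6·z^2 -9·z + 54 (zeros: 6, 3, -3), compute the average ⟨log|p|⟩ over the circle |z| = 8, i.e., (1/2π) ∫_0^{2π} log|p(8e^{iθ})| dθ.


Zeros: -3, 3, 6; r = 8.
Inside |z| < r: -3, 3, 6. Outside (|z| ≥ r): ∅.
p(0) = 54, so log|p(0)| = log(54) = 3.9890.
Apply Jensen: I(r) = log|p(0)| + Σ_k log(r/|z_k|), summed over zeros inside |z| < r.
  log(r/|z_k|) for z_k = 6: log(8/6) = 0.2877
  log(r/|z_k|) for z_k = 3: log(8/3) = 0.9808
  log(r/|z_k|) for z_k = -3: log(8/3) = 0.9808
Sum over inside zeros: 2.2493.
I(r) = log|p(0)| + (inside sum) = 3.9890 + 2.2493 = 6.2383.
Closed form (all zeros inside, monic): I(r) = n·log(r) = 3·log(8) = 6.2383. ✓

I(r) ≈ 6.2383.


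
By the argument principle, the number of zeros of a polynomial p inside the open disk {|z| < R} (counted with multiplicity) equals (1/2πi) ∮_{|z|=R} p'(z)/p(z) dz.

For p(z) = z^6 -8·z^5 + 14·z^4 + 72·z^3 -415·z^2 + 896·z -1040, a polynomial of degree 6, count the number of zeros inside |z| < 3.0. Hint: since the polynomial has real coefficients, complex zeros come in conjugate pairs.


The zeros of p are: (1 + 2i), (1 - 2i), 4, -4, (3 + 2i), (3 - 2i).
Their magnitudes are: 2.236, 2.236, 4, 4, 3.606, 3.606.
Zeros with |z| < R = 3.0: (1 + 2i), (1 - 2i).
Count = 2.
By the argument principle, (1/2πi) ∮_{|z|=R} p'(z)/p(z) dz equals exactly this count.

Number of zeros inside |z| < 3.0: 2.


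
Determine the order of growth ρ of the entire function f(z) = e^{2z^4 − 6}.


|e^{2z^4 − 6}| = e^{Re(2·z^4) + -6} ≤ e^{2|z|^4 + -6} = e^{2r^4 + -6} on |z| = r, so ρ ≤ 4. Choosing z on |z|=r so that 2·z^4 is real positive (always possible by picking arg z appropriately) gives |f(z)| = e^{2r^4 + -6}, matching the bound. The additive constant -6 does not affect log log M(r) ~ 4·log r. Hence ρ = 4.
Therefore ρ = 4.

Order ρ = 4.


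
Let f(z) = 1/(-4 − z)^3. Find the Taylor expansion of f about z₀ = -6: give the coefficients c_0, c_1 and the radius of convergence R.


Let w = z − z₀, so z = z₀ + w.
Then -4 − z = -4 − (z₀ + w) = (-4 − z₀) − w = 2 − w.
f(z) = 1/(2 − w)^3 = (1/(2)^3) · (1 − w/(2))^{−3}.
By the binomial series (1−u)^{−3} = Σ_{n≥0} C(n+2, 2) u^n for |u|<1, with u = w/(2):
  c_n = C(n+2, 2) / (2)^(n+3).
  c_0 = 1/(2)^3 = 1/8.
  c_1 = 3/(2)^4 = 3/16.
The series is valid for |w/d| < 1, i.e. |z − z₀| < |d|.
Radius of convergence: R = |-4 − z₀| = |2| = 2 (distance from z₀ to the singularity z = -4).

c_0 = 1/8, c_1 = 3/16; R = 2.


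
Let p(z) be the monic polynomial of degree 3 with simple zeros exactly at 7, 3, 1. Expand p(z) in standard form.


The polynomial is p(z) = ∏_{α ∈ S} (z − α), where S = {7, 3, 1}.
Expanding the product yields: p(z) = z^3 -11·z^2 + 31·z -21.
The resulting polynomial has degree 3 and real coefficients as required.

p(z) = z^3 -11·z^2 + 31·z -21.


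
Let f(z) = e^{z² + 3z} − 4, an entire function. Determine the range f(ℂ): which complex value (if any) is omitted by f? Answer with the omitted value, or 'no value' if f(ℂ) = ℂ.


Little Picard bounds the complement of f(ℂ) to at most one point.
The exponent g(z) = z² + 3z is a nonconstant polynomial, hence surjective onto ℂ. So e^{g(z)} takes every value in {e^w : w ∈ ℂ} = ℂ ∖ {0}. Adding -4 shifts the range to ℂ ∖ {-4}. f omits exactly -4.

Omitted value: -4.


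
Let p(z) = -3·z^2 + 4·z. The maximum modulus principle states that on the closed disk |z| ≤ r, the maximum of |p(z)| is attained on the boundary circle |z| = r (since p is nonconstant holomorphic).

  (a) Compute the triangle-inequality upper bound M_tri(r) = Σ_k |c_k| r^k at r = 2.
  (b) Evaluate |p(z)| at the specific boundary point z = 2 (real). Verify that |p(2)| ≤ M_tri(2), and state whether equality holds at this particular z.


Coefficients: c_0 = 0, c_1 = 4, c_2 = -3. Radius r = 2.
Part (a). Triangle bound: M_tri(r) = Σ_k |c_k| r^k
  = |0|·2^0 + |4|·2^1 + |-3|·2^2
  = 0 + 8 + 12 = 20.
This bounds M(r) := max_{|z|=r} |p(z)| from above; equality holds iff all terms c_k z^k can be made to align in phase at a single z on |z|=r.
Part (b). At z = 2 (real, on the circle |z| = r):
  p(2) = (0)·2^0 + (4)·2^1 + (-3)·2^2 = -4.
  |p(2)| = 4.
Check: |p(2)| = 4 ≤ 20 = M_tri(2). ✓ Equality does not hold at z = 2 (the coefficients have mixed signs, so the terms do not all align in phase there).

M_tri(2) = 20; |p(2)| = 4; equality at z=2: no.


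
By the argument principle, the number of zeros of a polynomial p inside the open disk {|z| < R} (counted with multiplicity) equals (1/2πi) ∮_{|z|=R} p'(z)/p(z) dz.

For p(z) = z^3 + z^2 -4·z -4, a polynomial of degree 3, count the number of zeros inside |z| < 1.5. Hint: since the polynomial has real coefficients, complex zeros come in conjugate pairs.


The zeros of p are: -1, 2, -2.
Their magnitudes are: 1, 2, 2.
Zeros with |z| < R = 1.5: -1.
Count = 1.
By the argument principle, (1/2πi) ∮_{|z|=R} p'(z)/p(z) dz equals exactly this count.

Number of zeros inside |z| < 1.5: 1.


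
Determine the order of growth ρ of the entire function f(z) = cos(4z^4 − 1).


Write cos(w) = (e^{iw} ± e^{−iw})/(2 or 2i), so |cos(w)| ≤ e^{|w|}. With w = 4z^4 − 1, |w| ≤ 4r^4 + 1 on |z|=r, giving M(r) ≤ e^{4r^4 + 1} and ρ ≤ 4. For the lower bound, choose z on |z|=r with 4z^4 purely imaginary of modulus 4r^4; then |cos(4z^4 − 1)| grows like e^{4r^4}/2, so ρ ≥ 4. Hence ρ = 4.
Therefore ρ = 4.

Order ρ = 4.
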